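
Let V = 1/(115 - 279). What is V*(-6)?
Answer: 3/82 ≈ 0.036585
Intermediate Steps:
V = -1/164 (V = 1/(-164) = -1/164 ≈ -0.0060976)
V*(-6) = -1/164*(-6) = 3/82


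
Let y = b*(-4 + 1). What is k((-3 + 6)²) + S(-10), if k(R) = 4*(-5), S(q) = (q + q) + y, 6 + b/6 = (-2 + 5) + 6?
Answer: -94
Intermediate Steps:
b = 18 (b = -36 + 6*((-2 + 5) + 6) = -36 + 6*(3 + 6) = -36 + 6*9 = -36 + 54 = 18)
y = -54 (y = 18*(-4 + 1) = 18*(-3) = -54)
S(q) = -54 + 2*q (S(q) = (q + q) - 54 = 2*q - 54 = -54 + 2*q)
k(R) = -20
k((-3 + 6)²) + S(-10) = -20 + (-54 + 2*(-10)) = -20 + (-54 - 20) = -20 - 74 = -94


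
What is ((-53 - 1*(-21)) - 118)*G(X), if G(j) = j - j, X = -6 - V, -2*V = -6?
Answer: 0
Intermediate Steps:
V = 3 (V = -½*(-6) = 3)
X = -9 (X = -6 - 1*3 = -6 - 3 = -9)
G(j) = 0
((-53 - 1*(-21)) - 118)*G(X) = ((-53 - 1*(-21)) - 118)*0 = ((-53 + 21) - 118)*0 = (-32 - 118)*0 = -150*0 = 0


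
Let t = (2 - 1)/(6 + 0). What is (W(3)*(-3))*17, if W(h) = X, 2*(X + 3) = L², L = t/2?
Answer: 14671/96 ≈ 152.82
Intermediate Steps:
t = ⅙ (t = 1/6 = 1*(⅙) = ⅙ ≈ 0.16667)
L = 1/12 (L = (⅙)/2 = (⅙)*(½) = 1/12 ≈ 0.083333)
X = -863/288 (X = -3 + (1/12)²/2 = -3 + (½)*(1/144) = -3 + 1/288 = -863/288 ≈ -2.9965)
W(h) = -863/288
(W(3)*(-3))*17 = -863/288*(-3)*17 = (863/96)*17 = 14671/96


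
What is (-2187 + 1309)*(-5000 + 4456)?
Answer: 477632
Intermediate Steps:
(-2187 + 1309)*(-5000 + 4456) = -878*(-544) = 477632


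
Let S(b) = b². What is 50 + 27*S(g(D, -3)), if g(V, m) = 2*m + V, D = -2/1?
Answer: 1778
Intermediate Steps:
D = -2 (D = -2*1 = -2)
g(V, m) = V + 2*m
50 + 27*S(g(D, -3)) = 50 + 27*(-2 + 2*(-3))² = 50 + 27*(-2 - 6)² = 50 + 27*(-8)² = 50 + 27*64 = 50 + 1728 = 1778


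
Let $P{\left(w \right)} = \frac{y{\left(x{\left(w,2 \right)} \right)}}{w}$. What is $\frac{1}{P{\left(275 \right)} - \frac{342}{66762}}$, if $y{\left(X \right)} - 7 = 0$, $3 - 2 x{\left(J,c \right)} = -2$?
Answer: $\frac{1019975}{20738} \approx 49.184$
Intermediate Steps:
$x{\left(J,c \right)} = \frac{5}{2}$ ($x{\left(J,c \right)} = \frac{3}{2} - -1 = \frac{3}{2} + 1 = \frac{5}{2}$)
$y{\left(X \right)} = 7$ ($y{\left(X \right)} = 7 + 0 = 7$)
$P{\left(w \right)} = \frac{7}{w}$
$\frac{1}{P{\left(275 \right)} - \frac{342}{66762}} = \frac{1}{\frac{7}{275} - \frac{342}{66762}} = \frac{1}{7 \cdot \frac{1}{275} - \frac{19}{3709}} = \frac{1}{\frac{7}{275} - \frac{19}{3709}} = \frac{1}{\frac{20738}{1019975}} = \frac{1019975}{20738}$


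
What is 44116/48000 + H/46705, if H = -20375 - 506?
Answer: 52907489/112092000 ≈ 0.47200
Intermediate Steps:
H = -20881
44116/48000 + H/46705 = 44116/48000 - 20881/46705 = 44116*(1/48000) - 20881*1/46705 = 11029/12000 - 20881/46705 = 52907489/112092000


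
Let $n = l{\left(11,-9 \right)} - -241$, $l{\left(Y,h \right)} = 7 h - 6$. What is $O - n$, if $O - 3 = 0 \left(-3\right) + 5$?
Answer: $-164$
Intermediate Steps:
$l{\left(Y,h \right)} = -6 + 7 h$
$O = 8$ ($O = 3 + \left(0 \left(-3\right) + 5\right) = 3 + \left(0 + 5\right) = 3 + 5 = 8$)
$n = 172$ ($n = \left(-6 + 7 \left(-9\right)\right) - -241 = \left(-6 - 63\right) + 241 = -69 + 241 = 172$)
$O - n = 8 - 172 = -164$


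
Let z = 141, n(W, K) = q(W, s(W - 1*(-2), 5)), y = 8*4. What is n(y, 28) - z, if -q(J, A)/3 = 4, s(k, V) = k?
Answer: -153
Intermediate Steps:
y = 32
q(J, A) = -12 (q(J, A) = -3*4 = -12)
n(W, K) = -12
n(y, 28) - z = -12 - 1*141 = -12 - 141 = -153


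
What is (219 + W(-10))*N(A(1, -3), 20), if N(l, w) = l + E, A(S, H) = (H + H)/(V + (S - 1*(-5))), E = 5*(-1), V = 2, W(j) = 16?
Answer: -5405/4 ≈ -1351.3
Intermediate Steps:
E = -5
A(S, H) = 2*H/(7 + S) (A(S, H) = (H + H)/(2 + (S - 1*(-5))) = (2*H)/(2 + (S + 5)) = (2*H)/(2 + (5 + S)) = (2*H)/(7 + S) = 2*H/(7 + S))
N(l, w) = -5 + l (N(l, w) = l - 5 = -5 + l)
(219 + W(-10))*N(A(1, -3), 20) = (219 + 16)*(-5 + 2*(-3)/(7 + 1)) = 235*(-5 + 2*(-3)/8) = 235*(-5 + 2*(-3)*(1/8)) = 235*(-5 - 3/4) = 235*(-23/4) = -5405/4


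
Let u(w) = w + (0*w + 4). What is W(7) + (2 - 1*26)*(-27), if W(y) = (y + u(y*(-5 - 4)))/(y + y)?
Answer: 4510/7 ≈ 644.29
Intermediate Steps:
u(w) = 4 + w (u(w) = w + (0 + 4) = w + 4 = 4 + w)
W(y) = (4 - 8*y)/(2*y) (W(y) = (y + (4 + y*(-5 - 4)))/(y + y) = (y + (4 + y*(-9)))/((2*y)) = (y + (4 - 9*y))*(1/(2*y)) = (4 - 8*y)*(1/(2*y)) = (4 - 8*y)/(2*y))
W(7) + (2 - 1*26)*(-27) = (-4 + 2/7) + (2 - 1*26)*(-27) = (-4 + 2*(1/7)) + (2 - 26)*(-27) = (-4 + 2/7) - 24*(-27) = -26/7 + 648 = 4510/7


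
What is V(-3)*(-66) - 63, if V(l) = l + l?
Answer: 333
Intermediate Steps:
V(l) = 2*l
V(-3)*(-66) - 63 = (2*(-3))*(-66) - 63 = -6*(-66) - 63 = 396 - 63 = 333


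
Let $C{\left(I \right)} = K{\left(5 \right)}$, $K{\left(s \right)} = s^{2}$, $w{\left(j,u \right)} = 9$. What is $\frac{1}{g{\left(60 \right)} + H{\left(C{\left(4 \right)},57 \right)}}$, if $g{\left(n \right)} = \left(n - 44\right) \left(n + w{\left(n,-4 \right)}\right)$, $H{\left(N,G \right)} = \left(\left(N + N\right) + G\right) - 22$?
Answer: $\frac{1}{1189} \approx 0.00084104$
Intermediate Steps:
$C{\left(I \right)} = 25$ ($C{\left(I \right)} = 5^{2} = 25$)
$H{\left(N,G \right)} = -22 + G + 2 N$ ($H{\left(N,G \right)} = \left(2 N + G\right) - 22 = \left(G + 2 N\right) - 22 = -22 + G + 2 N$)
$g{\left(n \right)} = \left(-44 + n\right) \left(9 + n\right)$ ($g{\left(n \right)} = \left(n - 44\right) \left(n + 9\right) = \left(-44 + n\right) \left(9 + n\right)$)
$\frac{1}{g{\left(60 \right)} + H{\left(C{\left(4 \right)},57 \right)}} = \frac{1}{\left(-396 + 60^{2} - 2100\right) + \left(-22 + 57 + 2 \cdot 25\right)} = \frac{1}{\left(-396 + 3600 - 2100\right) + \left(-22 + 57 + 50\right)} = \frac{1}{1104 + 85} = \frac{1}{1189}$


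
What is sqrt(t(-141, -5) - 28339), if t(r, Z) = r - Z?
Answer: 5*I*sqrt(1139) ≈ 168.75*I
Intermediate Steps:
sqrt(t(-141, -5) - 28339) = sqrt((-141 - 1*(-5)) - 28339) = sqrt((-141 + 5) - 28339) = sqrt(-136 - 28339) = sqrt(-28475) = 5*I*sqrt(1139)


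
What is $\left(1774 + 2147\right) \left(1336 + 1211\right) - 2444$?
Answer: $9984343$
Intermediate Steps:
$\left(1774 + 2147\right) \left(1336 + 1211\right) - 2444 = 3921 \cdot 2547 - 2444 = 9986787 - 2444 = 9984343$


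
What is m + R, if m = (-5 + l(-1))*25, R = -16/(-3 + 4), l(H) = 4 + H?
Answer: -66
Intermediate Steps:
R = -16 (R = -16/1 = 1*(-16) = -16)
m = -50 (m = (-5 + (4 - 1))*25 = (-5 + 3)*25 = -2*25 = -50)
m + R = -50 - 16 = -66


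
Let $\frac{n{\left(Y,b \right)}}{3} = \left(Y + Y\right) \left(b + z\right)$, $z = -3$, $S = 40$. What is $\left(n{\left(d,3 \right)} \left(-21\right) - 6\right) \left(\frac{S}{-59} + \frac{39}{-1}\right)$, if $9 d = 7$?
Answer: $\frac{14046}{59} \approx 238.07$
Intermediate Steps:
$d = \frac{7}{9}$ ($d = \frac{1}{9} \cdot 7 = \frac{7}{9} \approx 0.77778$)
$n{\left(Y,b \right)} = 6 Y \left(-3 + b\right)$ ($n{\left(Y,b \right)} = 3 \left(Y + Y\right) \left(b - 3\right) = 3 \cdot 2 Y \left(-3 + b\right) = 6 Y \left(-3 + b\right)$)
$\left(n{\left(d,3 \right)} \left(-21\right) - 6\right) \left(\frac{S}{-59} + \frac{39}{-1}\right) = \left(6 \cdot \frac{7}{9} \left(-3 + 3\right) \left(-21\right) - 6\right) \left(\frac{40}{-59} + \frac{39}{-1}\right) = \left(6 \cdot \frac{7}{9} \cdot 0 \left(-21\right) - 6\right) \left(40 \left(- \frac{1}{59}\right) + 39 \left(-1\right)\right) = \left(0 \left(-21\right) - 6\right) \left(- \frac{40}{59} - 39\right) = \left(0 - 6\right) \left(- \frac{2341}{59}\right) = \left(-6\right) \left(- \frac{2341}{59}\right) = \frac{14046}{59}$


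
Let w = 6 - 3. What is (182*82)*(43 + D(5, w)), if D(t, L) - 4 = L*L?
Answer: 835744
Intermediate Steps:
w = 3
D(t, L) = 4 + L² (D(t, L) = 4 + L*L = 4 + L²)
(182*82)*(43 + D(5, w)) = (182*82)*(43 + (4 + 3²)) = 14924*(43 + (4 + 9)) = 14924*(43 + 13) = 14924*56 = 835744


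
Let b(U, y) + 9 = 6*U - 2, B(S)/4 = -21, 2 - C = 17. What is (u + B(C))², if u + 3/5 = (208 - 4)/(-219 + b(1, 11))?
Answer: 573267249/78400 ≈ 7312.1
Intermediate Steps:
C = -15 (C = 2 - 1*17 = 2 - 17 = -15)
B(S) = -84 (B(S) = 4*(-21) = -84)
b(U, y) = -11 + 6*U (b(U, y) = -9 + (6*U - 2) = -9 + (-2 + 6*U) = -11 + 6*U)
u = -423/280 (u = -⅗ + (208 - 4)/(-219 + (-11 + 6*1)) = -⅗ + 204/(-219 + (-11 + 6)) = -⅗ + 204/(-219 - 5) = -⅗ + 204/(-224) = -⅗ + 204*(-1/224) = -⅗ - 51/56 = -423/280 ≈ -1.5107)
(u + B(C))² = (-423/280 - 84)² = (-23943/280)² = 573267249/78400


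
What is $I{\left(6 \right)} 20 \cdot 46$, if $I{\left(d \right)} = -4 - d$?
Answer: $-9200$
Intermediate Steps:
$I{\left(6 \right)} 20 \cdot 46 = \left(-4 - 6\right) 20 \cdot 46 = \left(-10\right) 20 \cdot 46 = \left(-200\right) 46 = -9200$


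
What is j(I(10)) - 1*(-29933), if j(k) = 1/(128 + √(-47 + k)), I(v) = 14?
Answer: 491410189/16417 - I*√33/16417 ≈ 29933.0 - 0.00034992*I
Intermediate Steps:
j(I(10)) - 1*(-29933) = 1/(128 + √(-47 + 14)) - 1*(-29933) = 1/(128 + √(-33)) + 29933 = 1/(128 + I*√33) + 29933 = 29933 + 1/(128 + I*√33)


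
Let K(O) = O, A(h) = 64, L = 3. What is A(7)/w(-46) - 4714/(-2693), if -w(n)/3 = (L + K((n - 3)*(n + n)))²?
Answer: 287777096830/164400548559 ≈ 1.7505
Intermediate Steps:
w(n) = -3*(3 + 2*n*(-3 + n))² (w(n) = -3*(3 + (n - 3)*(n + n))² = -3*(3 + (-3 + n)*(2*n))² = -3*(3 + 2*n*(-3 + n))²)
A(7)/w(-46) - 4714/(-2693) = 64/((-3*(3 + 2*(-46)*(-3 - 46))²)) - 4714/(-2693) = 64/((-3*(3 + 2*(-46)*(-49))²)) - 4714*(-1/2693) = 64/((-3*(3 + 4508)²)) + 4714/2693 = 64/((-3*4511²)) + 4714/2693 = 64/((-3*20349121)) + 4714/2693 = 64/(-61047363) + 4714/2693 = 64*(-1/61047363) + 4714/2693 = -64/61047363 + 4714/2693 = 287777096830/164400548559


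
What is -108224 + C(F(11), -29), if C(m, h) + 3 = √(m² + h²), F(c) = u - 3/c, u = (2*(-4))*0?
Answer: -108227 + √101770/11 ≈ -1.0820e+5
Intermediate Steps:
u = 0 (u = -8*0 = 0)
F(c) = -3/c (F(c) = 0 - 3/c = -3/c)
C(m, h) = -3 + √(h² + m²) (C(m, h) = -3 + √(m² + h²) = -3 + √(h² + m²))
-108224 + C(F(11), -29) = -108224 + (-3 + √((-29)² + (-3/11)²)) = -108224 + (-3 + √(841 + (-3*1/11)²)) = -108224 + (-3 + √(841 + (-3/11)²)) = -108224 + (-3 + √(841 + 9/121)) = -108224 + (-3 + √(101770/121)) = -108224 + (-3 + √101770/11) = -108227 + √101770/11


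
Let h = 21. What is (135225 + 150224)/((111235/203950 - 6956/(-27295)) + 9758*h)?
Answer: 63561673851890/45629804089401 ≈ 1.3930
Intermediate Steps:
(135225 + 150224)/((111235/203950 - 6956/(-27295)) + 9758*h) = (135225 + 150224)/((111235/203950 - 6956/(-27295)) + 9758*21) = 285449/((111235*(1/203950) - 6956*(-1/27295)) + 204918) = 285449/((22247/40790 + 6956/27295) + 204918) = 285449/(178193421/222672610 + 204918) = 285449/(45629804089401/222672610) = 285449*(222672610/45629804089401) = 63561673851890/45629804089401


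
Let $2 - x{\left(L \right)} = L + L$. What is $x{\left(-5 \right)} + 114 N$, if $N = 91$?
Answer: $10386$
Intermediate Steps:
$x{\left(L \right)} = 2 - 2 L$ ($x{\left(L \right)} = 2 - \left(L + L\right) = 2 - 2 L$)
$x{\left(-5 \right)} + 114 N = \left(2 - -10\right) + 114 \cdot 91 = \left(2 + 10\right) + 10374 = 12 + 10374 = 10386$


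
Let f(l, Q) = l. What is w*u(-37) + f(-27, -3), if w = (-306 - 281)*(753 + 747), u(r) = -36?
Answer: 31697973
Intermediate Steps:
w = -880500 (w = -587*1500 = -880500)
w*u(-37) + f(-27, -3) = -880500*(-36) - 27 = 31698000 - 27 = 31697973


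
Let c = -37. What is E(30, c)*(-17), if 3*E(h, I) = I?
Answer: 629/3 ≈ 209.67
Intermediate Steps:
E(h, I) = I/3
E(30, c)*(-17) = ((1/3)*(-37))*(-17) = -37/3*(-17) = 629/3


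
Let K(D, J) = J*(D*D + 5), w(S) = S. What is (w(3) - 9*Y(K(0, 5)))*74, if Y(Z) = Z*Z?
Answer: -416028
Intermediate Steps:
K(D, J) = J*(5 + D²) (K(D, J) = J*(D² + 5) = J*(5 + D²))
Y(Z) = Z²
(w(3) - 9*Y(K(0, 5)))*74 = (3 - 9*25*(5 + 0²)²)*74 = (3 - 9*25*(5 + 0)²)*74 = (3 - 9*(5*5)²)*74 = (3 - 9*25²)*74 = (3 - 9*625)*74 = (3 - 5625)*74 = -5622*74 = -416028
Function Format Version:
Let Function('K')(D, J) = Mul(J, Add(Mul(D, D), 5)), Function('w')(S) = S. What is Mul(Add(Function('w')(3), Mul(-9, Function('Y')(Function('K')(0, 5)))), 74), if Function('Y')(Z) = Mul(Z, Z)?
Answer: -416028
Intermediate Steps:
Function('K')(D, J) = Mul(J, Add(5, Pow(D, 2))) (Function('K')(D, J) = Mul(J, Add(Pow(D, 2), 5)) = Mul(J, Add(5, Pow(D, 2))))
Function('Y')(Z) = Pow(Z, 2)
Mul(Add(Function('w')(3), Mul(-9, Function('Y')(Function('K')(0, 5)))), 74) = Mul(Add(3, Mul(-9, Pow(Mul(5, Add(5, Pow(0, 2))), 2))), 74) = Mul(Add(3, Mul(-9, Pow(Mul(5, Add(5, 0)), 2))), 74) = Mul(Add(3, Mul(-9, Pow(Mul(5, 5), 2))), 74) = Mul(Add(3, Mul(-9, Pow(25, 2))), 74) = Mul(Add(3, Mul(-9, 625)), 74) = Mul(Add(3, -5625), 74) = Mul(-5622, 74) = -416028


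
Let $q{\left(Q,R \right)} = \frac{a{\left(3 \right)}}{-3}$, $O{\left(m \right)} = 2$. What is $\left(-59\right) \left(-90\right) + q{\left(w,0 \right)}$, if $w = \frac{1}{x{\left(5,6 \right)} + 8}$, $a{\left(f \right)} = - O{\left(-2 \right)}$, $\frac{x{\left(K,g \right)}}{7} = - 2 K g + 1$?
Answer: $\frac{15932}{3} \approx 5310.7$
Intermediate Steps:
$x{\left(K,g \right)} = 7 - 14 K g$ ($x{\left(K,g \right)} = 7 \left(- 2 K g + 1\right) = 7 \left(1 - 2 K g\right) = 7 - 14 K g$)
$a{\left(f \right)} = -2$ ($a{\left(f \right)} = \left(-1\right) 2 = -2$)
$w = - \frac{1}{405}$ ($w = \frac{1}{\left(7 - 70 \cdot 6\right) + 8} = \frac{1}{\left(7 - 420\right) + 8} = \frac{1}{-413 + 8} = \frac{1}{-405} = - \frac{1}{405} \approx -0.0024691$)
$q{\left(Q,R \right)} = \frac{2}{3}$ ($q{\left(Q,R \right)} = - \frac{2}{-3} = \left(-2\right) \left(- \frac{1}{3}\right) = \frac{2}{3}$)
$\left(-59\right) \left(-90\right) + q{\left(w,0 \right)} = \left(-59\right) \left(-90\right) + \frac{2}{3} = 5310 + \frac{2}{3} = \frac{15932}{3}$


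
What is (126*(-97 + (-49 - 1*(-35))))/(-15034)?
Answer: 6993/7517 ≈ 0.93029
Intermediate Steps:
(126*(-97 + (-49 - 1*(-35))))/(-15034) = (126*(-97 + (-49 + 35)))*(-1/15034) = (126*(-97 - 14))*(-1/15034) = (126*(-111))*(-1/15034) = -13986*(-1/15034) = 6993/7517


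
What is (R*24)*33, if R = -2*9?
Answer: -14256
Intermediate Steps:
R = -18
(R*24)*33 = -18*24*33 = -432*33 = -14256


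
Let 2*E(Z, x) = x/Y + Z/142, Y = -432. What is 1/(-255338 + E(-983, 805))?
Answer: -61344/15663723755 ≈ -3.9163e-6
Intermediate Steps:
E(Z, x) = -x/864 + Z/284 (E(Z, x) = (x/(-432) + Z/142)/2 = (x*(-1/432) + Z*(1/142))/2 = (-x/432 + Z/142)/2 = -x/864 + Z/284)
1/(-255338 + E(-983, 805)) = 1/(-255338 + (-1/864*805 + (1/284)*(-983))) = 1/(-255338 + (-805/864 - 983/284)) = 1/(-255338 - 269483/61344) = 1/(-15663723755/61344) = -61344/15663723755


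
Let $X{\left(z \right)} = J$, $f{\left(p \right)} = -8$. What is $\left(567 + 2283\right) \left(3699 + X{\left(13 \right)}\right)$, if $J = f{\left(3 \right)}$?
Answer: $10519350$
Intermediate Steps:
$J = -8$
$X{\left(z \right)} = -8$
$\left(567 + 2283\right) \left(3699 + X{\left(13 \right)}\right) = \left(567 + 2283\right) \left(3699 - 8\right) = 2850 \cdot 3691 = 10519350$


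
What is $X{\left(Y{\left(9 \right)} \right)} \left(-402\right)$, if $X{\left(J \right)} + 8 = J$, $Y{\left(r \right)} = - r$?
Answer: $6834$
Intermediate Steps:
$X{\left(J \right)} = -8 + J$
$X{\left(Y{\left(9 \right)} \right)} \left(-402\right) = \left(-8 - 9\right) \left(-402\right) = \left(-17\right) \left(-402\right) = 6834$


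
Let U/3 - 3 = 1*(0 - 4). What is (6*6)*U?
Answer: -108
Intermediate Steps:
U = -3 (U = 9 + 3*(1*(0 - 4)) = 9 + 3*(1*(-4)) = 9 + 3*(-4) = 9 - 12 = -3)
(6*6)*U = (6*6)*(-3) = 36*(-3) = -108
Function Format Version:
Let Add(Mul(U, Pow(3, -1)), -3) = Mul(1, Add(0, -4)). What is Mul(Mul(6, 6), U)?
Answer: -108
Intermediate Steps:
U = -3 (U = Add(9, Mul(3, Mul(1, Add(0, -4)))) = Add(9, Mul(3, Mul(1, -4))) = Add(9, Mul(3, -4)) = Add(9, -12) = -3)
Mul(Mul(6, 6), U) = Mul(Mul(6, 6), -3) = Mul(36, -3) = -108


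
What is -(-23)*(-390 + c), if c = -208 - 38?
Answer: -14628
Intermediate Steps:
c = -246
-(-23)*(-390 + c) = -(-23)*(-390 - 246) = -(-23)*(-636) = -1*14628 = -14628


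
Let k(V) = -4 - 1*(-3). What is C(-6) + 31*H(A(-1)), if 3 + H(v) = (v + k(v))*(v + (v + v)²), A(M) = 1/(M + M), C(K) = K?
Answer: -489/4 ≈ -122.25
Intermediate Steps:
A(M) = 1/(2*M)
k(V) = -1 (k(V) = -4 + 3 = -1)
H(v) = -3 + (-1 + v)*(v + 4*v²) (H(v) = -3 + (v - 1)*(v + (v + v)²) = -3 + (-1 + v)*(v + (2*v)²) = -3 + (-1 + v)*(v + 4*v²))
C(-6) + 31*H(A(-1)) = -6 + 31*(-3 - 1/(2*(-1)) - 3*((½)/(-1))² + 4*((½)/(-1))³) = -6 + 31*(-3 - (-1)/2 - 3*((½)*(-1))² + 4*((½)*(-1))³) = -6 + 31*(-3 - 1*(-½) - 3*(-½)² + 4*(-½)³) = -6 + 31*(-3 + ½ - 3*¼ + 4*(-⅛)) = -6 + 31*(-3 + ½ - ¾ - ½) = -6 + 31*(-15/4) = -6 - 465/4 = -489/4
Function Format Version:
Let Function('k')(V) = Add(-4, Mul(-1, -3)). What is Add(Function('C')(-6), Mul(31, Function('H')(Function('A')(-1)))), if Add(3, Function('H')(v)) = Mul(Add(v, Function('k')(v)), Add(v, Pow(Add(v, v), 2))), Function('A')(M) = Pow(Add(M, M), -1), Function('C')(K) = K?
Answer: Rational(-489, 4) ≈ -122.25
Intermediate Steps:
Function('A')(M) = Mul(Rational(1, 2), Pow(M, -1)) (Function('A')(M) = Pow(Mul(2, M), -1) = Mul(Rational(1, 2), Pow(M, -1)))
Function('k')(V) = -1 (Function('k')(V) = Add(-4, 3) = -1)
Function('H')(v) = Add(-3, Mul(Add(-1, v), Add(v, Mul(4, Pow(v, 2))))) (Function('H')(v) = Add(-3, Mul(Add(v, -1), Add(v, Pow(Add(v, v), 2)))) = Add(-3, Mul(Add(-1, v), Add(v, Pow(Mul(2, v), 2)))) = Add(-3, Mul(Add(-1, v), Add(v, Mul(4, Pow(v, 2))))))
Add(Function('C')(-6), Mul(31, Function('H')(Function('A')(-1)))) = Add(-6, Mul(31, Add(-3, Mul(-1, Mul(Rational(1, 2), Pow(-1, -1))), Mul(-3, Pow(Mul(Rational(1, 2), Pow(-1, -1)), 2)), Mul(4, Pow(Mul(Rational(1, 2), Pow(-1, -1)), 3))))) = Add(-6, Mul(31, Add(-3, Mul(-1, Mul(Rational(1, 2), -1)), Mul(-3, Pow(Mul(Rational(1, 2), -1), 2)), Mul(4, Pow(Mul(Rational(1, 2), -1), 3))))) = Add(-6, Mul(31, Add(-3, Mul(-1, Rational(-1, 2)), Mul(-3, Pow(Rational(-1, 2), 2)), Mul(4, Pow(Rational(-1, 2), 3))))) = Add(-6, Mul(31, Add(-3, Rational(1, 2), Mul(-3, Rational(1, 4)), Mul(4, Rational(-1, 8))))) = Add(-6, Mul(31, Add(-3, Rational(1, 2), Rational(-3, 4), Rational(-1, 2)))) = Add(-6, Mul(31, Rational(-15, 4))) = Add(-6, Rational(-465, 4)) = Rational(-489, 4)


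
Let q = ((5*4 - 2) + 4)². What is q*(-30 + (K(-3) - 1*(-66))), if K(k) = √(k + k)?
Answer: 17424 + 484*I*√6 ≈ 17424.0 + 1185.6*I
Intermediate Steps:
K(k) = √2*√k (K(k) = √(2*k) = √2*√k)
q = 484 (q = ((20 - 2) + 4)² = (18 + 4)² = 22² = 484)
q*(-30 + (K(-3) - 1*(-66))) = 484*(-30 + (√2*√(-3) - 1*(-66))) = 484*(-30 + (√2*(I*√3) + 66)) = 484*(-30 + (I*√6 + 66)) = 484*(-30 + (66 + I*√6)) = 484*(36 + I*√6) = 17424 + 484*I*√6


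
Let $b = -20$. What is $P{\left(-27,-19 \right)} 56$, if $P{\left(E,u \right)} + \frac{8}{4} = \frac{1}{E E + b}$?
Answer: $- \frac{79352}{709} \approx -111.92$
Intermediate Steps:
$P{\left(E,u \right)} = -2 + \frac{1}{-20 + E^{2}}$ ($P{\left(E,u \right)} = -2 + \frac{1}{E E - 20} = -2 + \frac{1}{E^{2} - 20} = -2 + \frac{1}{-20 + E^{2}}$)
$P{\left(-27,-19 \right)} 56 = \frac{41 - 2 \left(-27\right)^{2}}{-20 + \left(-27\right)^{2}} \cdot 56 = \frac{41 - 1458}{-20 + 729} \cdot 56 = \frac{41 - 1458}{709} \cdot 56 = \frac{1}{709} \left(-1417\right) 56 = \left(- \frac{1417}{709}\right) 56 = - \frac{79352}{709}$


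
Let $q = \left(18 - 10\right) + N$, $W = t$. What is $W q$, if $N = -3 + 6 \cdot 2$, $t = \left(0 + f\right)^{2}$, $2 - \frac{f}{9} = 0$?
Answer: $5508$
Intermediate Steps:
$f = 18$ ($f = 18 - 0 = 18 + 0 = 18$)
$t = 324$ ($t = \left(0 + 18\right)^{2} = 18^{2} = 324$)
$N = 9$ ($N = -3 + 12 = 9$)
$W = 324$
$q = 17$ ($q = \left(18 - 10\right) + 9 = 8 + 9 = 17$)
$W q = 324 \cdot 17 = 5508$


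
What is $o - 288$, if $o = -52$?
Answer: $-340$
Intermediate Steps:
$o - 288 = -52 - 288 = -340$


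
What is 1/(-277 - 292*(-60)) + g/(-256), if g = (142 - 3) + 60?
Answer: -1698401/2184960 ≈ -0.77731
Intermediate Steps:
g = 199 (g = 139 + 60 = 199)
1/(-277 - 292*(-60)) + g/(-256) = 1/(-277 - 292*(-60)) + 199/(-256) = -1/60/(-569) + 199*(-1/256) = -1/569*(-1/60) - 199/256 = 1/34140 - 199/256 = -1698401/2184960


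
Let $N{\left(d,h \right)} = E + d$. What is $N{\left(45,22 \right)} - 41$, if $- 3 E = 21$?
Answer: $-3$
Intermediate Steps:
$E = -7$ ($E = \left(- \frac{1}{3}\right) 21 = -7$)
$N{\left(d,h \right)} = -7 + d$
$N{\left(45,22 \right)} - 41 = \left(-7 + 45\right) - 41 = 38 - 41 = -3$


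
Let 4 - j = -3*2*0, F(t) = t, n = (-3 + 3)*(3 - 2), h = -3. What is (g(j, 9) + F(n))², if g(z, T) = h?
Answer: 9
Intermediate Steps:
n = 0 (n = 0*1 = 0)
j = 4 (j = 4 - (-3*2)*0 = 4 - (-6)*0 = 4 - 1*0 = 4 + 0 = 4)
g(z, T) = -3
(g(j, 9) + F(n))² = (-3 + 0)² = (-3)² = 9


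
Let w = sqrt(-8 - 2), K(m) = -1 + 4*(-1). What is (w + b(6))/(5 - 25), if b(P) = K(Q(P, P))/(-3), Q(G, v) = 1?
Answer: -1/12 - I*sqrt(10)/20 ≈ -0.083333 - 0.15811*I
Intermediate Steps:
K(m) = -5 (K(m) = -1 - 4 = -5)
b(P) = 5/3 (b(P) = -5/(-3) = -5*(-1/3) = 5/3)
w = I*sqrt(10) (w = sqrt(-10) = I*sqrt(10) ≈ 3.1623*I)
(w + b(6))/(5 - 25) = (I*sqrt(10) + 5/3)/(5 - 25) = (5/3 + I*sqrt(10))/(-20) = -(5/3 + I*sqrt(10))/20 = -1/12 - I*sqrt(10)/20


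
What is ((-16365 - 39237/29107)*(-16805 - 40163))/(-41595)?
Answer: -9046049211552/403568555 ≈ -22415.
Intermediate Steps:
((-16365 - 39237/29107)*(-16805 - 40163))/(-41595) = ((-16365 - 39237*1/29107)*(-56968))*(-1/41595) = ((-16365 - 39237/29107)*(-56968))*(-1/41595) = -476375292/29107*(-56968)*(-1/41595) = (27138147634656/29107)*(-1/41595) = -9046049211552/403568555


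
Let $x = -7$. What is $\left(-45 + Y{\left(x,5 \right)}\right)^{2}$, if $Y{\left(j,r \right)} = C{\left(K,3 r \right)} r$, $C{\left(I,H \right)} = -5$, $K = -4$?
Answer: $4900$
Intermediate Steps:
$Y{\left(j,r \right)} = - 5 r$
$\left(-45 + Y{\left(x,5 \right)}\right)^{2} = \left(-45 - 25\right)^{2} = \left(-70\right)^{2} = 4900$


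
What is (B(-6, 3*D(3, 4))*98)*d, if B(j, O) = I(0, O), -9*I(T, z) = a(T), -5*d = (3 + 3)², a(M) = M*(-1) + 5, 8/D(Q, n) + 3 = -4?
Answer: 392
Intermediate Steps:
D(Q, n) = -8/7 (D(Q, n) = 8/(-3 - 4) = 8/(-7) = 8*(-⅐) = -8/7)
a(M) = 5 - M (a(M) = -M + 5 = 5 - M)
d = -36/5 (d = -(3 + 3)²/5 = -⅕*6² = -⅕*36 = -36/5 ≈ -7.2000)
I(T, z) = -5/9 + T/9 (I(T, z) = -(5 - T)/9 = -5/9 + T/9)
B(j, O) = -5/9 (B(j, O) = -5/9 + (⅑)*0 = -5/9 + 0 = -5/9)
(B(-6, 3*D(3, 4))*98)*d = -5/9*98*(-36/5) = -490/9*(-36/5) = 392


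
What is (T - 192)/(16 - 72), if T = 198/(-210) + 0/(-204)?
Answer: 6753/1960 ≈ 3.4454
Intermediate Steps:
T = -33/35 (T = 198*(-1/210) + 0*(-1/204) = -33/35 + 0 = -33/35 ≈ -0.94286)
(T - 192)/(16 - 72) = (-33/35 - 192)/(16 - 72) = -6753/35/(-56) = -6753/35*(-1/56) = 6753/1960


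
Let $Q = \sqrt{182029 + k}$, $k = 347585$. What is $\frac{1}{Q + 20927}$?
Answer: $\frac{20927}{437409715} - \frac{3 \sqrt{58846}}{437409715} \approx 4.6179 \cdot 10^{-5}$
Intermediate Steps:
$Q = 3 \sqrt{58846}$ ($Q = \sqrt{182029 + 347585} = \sqrt{529614} = 3 \sqrt{58846} \approx 727.75$)
$\frac{1}{Q + 20927} = \frac{1}{3 \sqrt{58846} + 20927} = \frac{1}{20927 + 3 \sqrt{58846}}$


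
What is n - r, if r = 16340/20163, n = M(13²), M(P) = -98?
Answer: -1992314/20163 ≈ -98.810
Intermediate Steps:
n = -98
r = 16340/20163 (r = 16340*(1/20163) = 16340/20163 ≈ 0.81040)
n - r = -98 - 1*16340/20163 = -98 - 16340/20163 = -1992314/20163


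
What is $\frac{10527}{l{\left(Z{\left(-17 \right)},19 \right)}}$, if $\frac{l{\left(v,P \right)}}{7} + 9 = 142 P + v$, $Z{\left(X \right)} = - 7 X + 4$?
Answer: $\frac{10527}{19684} \approx 0.5348$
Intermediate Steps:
$Z{\left(X \right)} = 4 - 7 X$
$l{\left(v,P \right)} = -63 + 7 v + 994 P$ ($l{\left(v,P \right)} = -63 + 7 \left(142 P + v\right) = -63 + 7 \left(v + 142 P\right) = -63 + \left(7 v + 994 P\right) = -63 + 7 v + 994 P$)
$\frac{10527}{l{\left(Z{\left(-17 \right)},19 \right)}} = \frac{10527}{-63 + 7 \left(4 - -119\right) + 994 \cdot 19} = \frac{10527}{-63 + 7 \left(4 + 119\right) + 18886} = \frac{10527}{-63 + 7 \cdot 123 + 18886} = \frac{10527}{-63 + 861 + 18886} = \frac{10527}{19684}$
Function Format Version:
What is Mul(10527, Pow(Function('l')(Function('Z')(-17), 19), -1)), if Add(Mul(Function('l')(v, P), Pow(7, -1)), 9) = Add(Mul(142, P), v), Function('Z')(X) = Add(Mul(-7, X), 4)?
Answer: Rational(10527, 19684) ≈ 0.53480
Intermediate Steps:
Function('Z')(X) = Add(4, Mul(-7, X))
Function('l')(v, P) = Add(-63, Mul(7, v), Mul(994, P)) (Function('l')(v, P) = Add(-63, Mul(7, Add(Mul(142, P), v))) = Add(-63, Mul(7, Add(v, Mul(142, P)))) = Add(-63, Add(Mul(7, v), Mul(994, P))) = Add(-63, Mul(7, v), Mul(994, P)))
Mul(10527, Pow(Function('l')(Function('Z')(-17), 19), -1)) = Mul(10527, Pow(Add(-63, Mul(7, Add(4, Mul(-7, -17))), Mul(994, 19)), -1)) = Mul(10527, Pow(Add(-63, Mul(7, Add(4, 119)), 18886), -1)) = Mul(10527, Pow(Add(-63, Mul(7, 123), 18886), -1)) = Mul(10527, Pow(Add(-63, 861, 18886), -1)) = Mul(10527, Pow(19684, -1)) = Mul(10527, Rational(1, 19684)) = Rational(10527, 19684)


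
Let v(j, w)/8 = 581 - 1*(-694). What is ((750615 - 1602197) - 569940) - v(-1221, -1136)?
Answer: -1431722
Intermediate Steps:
v(j, w) = 10200 (v(j, w) = 8*(581 - 1*(-694)) = 8*(581 + 694) = 8*1275 = 10200)
((750615 - 1602197) - 569940) - v(-1221, -1136) = ((750615 - 1602197) - 569940) - 1*10200 = (-851582 - 569940) - 10200 = -1421522 - 10200 = -1431722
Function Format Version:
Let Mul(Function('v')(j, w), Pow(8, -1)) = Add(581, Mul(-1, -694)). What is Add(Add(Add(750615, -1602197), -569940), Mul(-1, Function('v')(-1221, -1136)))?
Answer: -1431722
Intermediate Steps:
Function('v')(j, w) = 10200 (Function('v')(j, w) = Mul(8, Add(581, Mul(-1, -694))) = Mul(8, Add(581, 694)) = Mul(8, 1275) = 10200)
Add(Add(Add(750615, -1602197), -569940), Mul(-1, Function('v')(-1221, -1136))) = Add(Add(Add(750615, -1602197), -569940), Mul(-1, 10200)) = Add(Add(-851582, -569940), -10200) = Add(-1421522, -10200) = -1431722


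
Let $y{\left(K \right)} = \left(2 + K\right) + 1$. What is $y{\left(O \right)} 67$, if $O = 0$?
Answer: $201$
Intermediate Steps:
$y{\left(K \right)} = 3 + K$
$y{\left(O \right)} 67 = \left(3 + 0\right) 67 = 3 \cdot 67 = 201$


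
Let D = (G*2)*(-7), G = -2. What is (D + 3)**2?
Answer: 961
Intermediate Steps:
D = 28 (D = -2*2*(-7) = -4*(-7) = 28)
(D + 3)**2 = (28 + 3)**2 = 31**2 = 961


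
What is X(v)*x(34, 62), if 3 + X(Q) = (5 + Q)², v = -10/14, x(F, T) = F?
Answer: 25602/49 ≈ 522.49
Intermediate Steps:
v = -5/7 (v = -10*1/14 = -5/7 ≈ -0.71429)
X(Q) = -3 + (5 + Q)²
X(v)*x(34, 62) = (-3 + (5 - 5/7)²)*34 = (-3 + (30/7)²)*34 = (-3 + 900/49)*34 = (753/49)*34 = 25602/49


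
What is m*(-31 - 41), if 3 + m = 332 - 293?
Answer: -2592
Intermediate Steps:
m = 36 (m = -3 + (332 - 293) = -3 + 39 = 36)
m*(-31 - 41) = 36*(-31 - 41) = 36*(-72) = -2592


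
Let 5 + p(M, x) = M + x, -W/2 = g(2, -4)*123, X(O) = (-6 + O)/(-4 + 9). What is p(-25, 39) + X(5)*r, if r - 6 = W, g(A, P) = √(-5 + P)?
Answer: 39/5 + 738*I/5 ≈ 7.8 + 147.6*I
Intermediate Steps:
X(O) = -6/5 + O/5 (X(O) = (-6 + O)/5 = (-6 + O)*(⅕) = -6/5 + O/5)
W = -738*I (W = -2*√(-5 - 4)*123 = -2*√(-9)*123 = -2*3*I*123 = -738*I ≈ -738.0*I)
r = 6 - 738*I ≈ 6.0 - 738.0*I
p(M, x) = -5 + M + x (p(M, x) = -5 + (M + x) = -5 + M + x)
p(-25, 39) + X(5)*r = (-5 - 25 + 39) + (-6/5 + (⅕)*5)*(6 - 738*I) = 9 + (-6/5 + 1)*(6 - 738*I) = 9 - (6 - 738*I)/5 = 9 + (-6/5 + 738*I/5) = 39/5 + 738*I/5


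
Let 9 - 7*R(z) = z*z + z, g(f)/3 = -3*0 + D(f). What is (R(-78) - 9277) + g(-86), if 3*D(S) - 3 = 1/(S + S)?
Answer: -12197387/1204 ≈ -10131.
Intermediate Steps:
D(S) = 1 + 1/(6*S) (D(S) = 1 + 1/(3*(S + S)) = 1 + 1/(3*((2*S))) = 1 + (1/(2*S))/3 = 1 + 1/(6*S))
g(f) = 3*(⅙ + f)/f (g(f) = 3*(-3*0 + (⅙ + f)/f) = 3*(0 + (⅙ + f)/f) = 3*((⅙ + f)/f) = 3*(⅙ + f)/f)
R(z) = 9/7 - z/7 - z²/7 (R(z) = 9/7 - (z*z + z)/7 = 9/7 - (z² + z)/7 = 9/7 - (z + z²)/7 = 9/7 + (-z/7 - z²/7) = 9/7 - z/7 - z²/7)
(R(-78) - 9277) + g(-86) = ((9/7 - ⅐*(-78) - ⅐*(-78)²) - 9277) + (3 + (½)/(-86)) = ((9/7 + 78/7 - ⅐*6084) - 9277) + (3 + (½)*(-1/86)) = ((9/7 + 78/7 - 6084/7) - 9277) + (3 - 1/172) = (-5997/7 - 9277) + 515/172 = -70936/7 + 515/172 = -12197387/1204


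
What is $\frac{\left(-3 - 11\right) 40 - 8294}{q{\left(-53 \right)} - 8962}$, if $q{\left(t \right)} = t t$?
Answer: $\frac{8854}{6153} \approx 1.439$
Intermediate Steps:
$q{\left(t \right)} = t^{2}$
$\frac{\left(-3 - 11\right) 40 - 8294}{q{\left(-53 \right)} - 8962} = \frac{\left(-3 - 11\right) 40 - 8294}{\left(-53\right)^{2} - 8962} = \frac{\left(-14\right) 40 - 8294}{2809 - 8962} = \frac{-560 - 8294}{-6153} = \left(-8854\right) \left(- \frac{1}{6153}\right) = \frac{8854}{6153}$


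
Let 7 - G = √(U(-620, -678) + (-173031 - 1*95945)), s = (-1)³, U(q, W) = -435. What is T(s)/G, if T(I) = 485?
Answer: 679/53892 + 97*I*√269411/53892 ≈ 0.012599 + 0.93423*I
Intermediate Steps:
s = -1
G = 7 - I*√269411 (G = 7 - √(-435 + (-173031 - 1*95945)) = 7 - √(-435 + (-173031 - 95945)) = 7 - √(-435 - 268976) = 7 - √(-269411) = 7 - I*√269411 ≈ 7.0 - 519.05*I)
T(s)/G = 485/(7 - I*√269411)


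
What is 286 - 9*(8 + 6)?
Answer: 160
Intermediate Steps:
286 - 9*(8 + 6) = 286 - 9*14 = 286 - 1*126 = 286 - 126 = 160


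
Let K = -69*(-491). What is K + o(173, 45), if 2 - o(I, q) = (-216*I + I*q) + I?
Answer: 63291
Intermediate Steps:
o(I, q) = 2 + 215*I - I*q (o(I, q) = 2 - ((-216*I + I*q) + I) = 2 - (-215*I + I*q) = 2 + (215*I - I*q) = 2 + 215*I - I*q)
K = 33879
K + o(173, 45) = 33879 + (2 + 215*173 - 1*173*45) = 33879 + (2 + 37195 - 7785) = 33879 + 29412 = 63291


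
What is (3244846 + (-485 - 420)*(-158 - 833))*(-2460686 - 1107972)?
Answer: -14780314407258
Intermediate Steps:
(3244846 + (-485 - 420)*(-158 - 833))*(-2460686 - 1107972) = (3244846 - 905*(-991))*(-3568658) = (3244846 + 896855)*(-3568658) = 4141701*(-3568658) = -14780314407258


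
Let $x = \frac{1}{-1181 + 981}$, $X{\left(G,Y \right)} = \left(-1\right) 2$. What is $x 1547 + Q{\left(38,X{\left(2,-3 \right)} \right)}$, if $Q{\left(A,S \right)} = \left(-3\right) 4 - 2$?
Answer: $- \frac{4347}{200} \approx -21.735$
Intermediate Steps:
$X{\left(G,Y \right)} = -2$
$Q{\left(A,S \right)} = -14$ ($Q{\left(A,S \right)} = -12 - 2 = -14$)
$x = - \frac{1}{200}$ ($x = \frac{1}{-200} = - \frac{1}{200} \approx -0.005$)
$x 1547 + Q{\left(38,X{\left(2,-3 \right)} \right)} = \left(- \frac{1}{200}\right) 1547 - 14 = - \frac{1547}{200} - 14 = - \frac{4347}{200}$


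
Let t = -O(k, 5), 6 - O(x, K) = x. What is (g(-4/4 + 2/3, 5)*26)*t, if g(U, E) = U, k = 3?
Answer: 26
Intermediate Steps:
O(x, K) = 6 - x
t = -3 (t = -(6 - 1*3) = -(6 - 3) = -1*3 = -3)
(g(-4/4 + 2/3, 5)*26)*t = ((-4/4 + 2/3)*26)*(-3) = ((-4*1/4 + 2*(1/3))*26)*(-3) = ((-1 + 2/3)*26)*(-3) = -1/3*26*(-3) = -26/3*(-3) = 26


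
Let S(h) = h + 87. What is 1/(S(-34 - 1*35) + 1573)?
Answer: 1/1591 ≈ 0.00062854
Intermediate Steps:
S(h) = 87 + h
1/(S(-34 - 1*35) + 1573) = 1/((87 + (-34 - 1*35)) + 1573) = 1/((87 + (-34 - 35)) + 1573) = 1/((87 - 69) + 1573) = 1/(18 + 1573) = 1/1591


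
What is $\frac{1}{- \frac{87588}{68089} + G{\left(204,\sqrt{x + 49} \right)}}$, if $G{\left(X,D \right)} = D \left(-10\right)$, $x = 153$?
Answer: $\frac{1490944833}{23410447286614} - \frac{23180559605 \sqrt{202}}{46820894573228} \approx -0.0069729$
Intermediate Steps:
$G{\left(X,D \right)} = - 10 D$
$\frac{1}{- \frac{87588}{68089} + G{\left(204,\sqrt{x + 49} \right)}} = \frac{1}{- \frac{87588}{68089} - 10 \sqrt{153 + 49}} = \frac{1}{\left(-87588\right) \frac{1}{68089} - 10 \sqrt{202}} = \frac{1}{- \frac{87588}{68089} - 10 \sqrt{202}}$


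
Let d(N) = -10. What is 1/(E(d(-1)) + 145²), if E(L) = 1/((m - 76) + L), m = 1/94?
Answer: 8083/169944981 ≈ 4.7562e-5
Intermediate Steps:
m = 1/94 ≈ 0.010638
E(L) = 1/(-7143/94 + L) (E(L) = 1/((1/94 - 76) + L) = 1/(-7143/94 + L))
1/(E(d(-1)) + 145²) = 1/(94/(-7143 + 94*(-10)) + 145²) = 1/(94/(-7143 - 940) + 21025) = 1/(94/(-8083) + 21025) = 1/(94*(-1/8083) + 21025) = 1/(-94/8083 + 21025) = 1/(169944981/8083) = 8083/169944981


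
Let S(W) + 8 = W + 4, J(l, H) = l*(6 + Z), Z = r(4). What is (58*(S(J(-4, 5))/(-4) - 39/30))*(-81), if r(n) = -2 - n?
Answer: 7047/5 ≈ 1409.4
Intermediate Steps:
Z = -6 (Z = -2 - 1*4 = -2 - 4 = -6)
J(l, H) = 0 (J(l, H) = l*(6 - 6) = l*0 = 0)
S(W) = -4 + W (S(W) = -8 + (W + 4) = -8 + (4 + W) = -4 + W)
(58*(S(J(-4, 5))/(-4) - 39/30))*(-81) = (58*((-4 + 0)/(-4) - 39/30))*(-81) = (58*(-4*(-¼) - 39*1/30))*(-81) = (58*(1 - 13/10))*(-81) = (58*(-3/10))*(-81) = -87/5*(-81) = 7047/5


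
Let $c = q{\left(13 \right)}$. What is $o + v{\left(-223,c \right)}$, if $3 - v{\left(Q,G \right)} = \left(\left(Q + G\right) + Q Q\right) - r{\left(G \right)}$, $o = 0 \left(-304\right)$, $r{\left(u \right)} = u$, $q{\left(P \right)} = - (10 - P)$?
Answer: $-49503$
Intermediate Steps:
$q{\left(P \right)} = -10 + P$
$c = 3$ ($c = -10 + 13 = 3$)
$o = 0$
$v{\left(Q,G \right)} = 3 - Q - Q^{2}$ ($v{\left(Q,G \right)} = 3 - \left(\left(\left(Q + G\right) + Q Q\right) - G\right) = 3 - \left(\left(\left(G + Q\right) + Q^{2}\right) - G\right) = 3 - \left(\left(G + Q + Q^{2}\right) - G\right) = 3 - \left(Q + Q^{2}\right) = 3 - Q - Q^{2}$)
$o + v{\left(-223,c \right)} = 0 - 49503 = -49503$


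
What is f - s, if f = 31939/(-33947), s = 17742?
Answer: -602319613/33947 ≈ -17743.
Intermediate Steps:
f = -31939/33947 (f = 31939*(-1/33947) = -31939/33947 ≈ -0.94085)
f - s = -31939/33947 - 1*17742 = -31939/33947 - 17742 = -602319613/33947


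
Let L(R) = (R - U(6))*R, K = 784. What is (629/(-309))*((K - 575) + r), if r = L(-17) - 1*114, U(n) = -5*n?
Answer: 26418/103 ≈ 256.49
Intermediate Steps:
L(R) = R*(30 + R) (L(R) = (R - (-5)*6)*R = (R - 1*(-30))*R = (R + 30)*R = (30 + R)*R = R*(30 + R))
r = -335 (r = -17*(30 - 17) - 1*114 = -17*13 - 114 = -221 - 114 = -335)
(629/(-309))*((K - 575) + r) = (629/(-309))*((784 - 575) - 335) = (629*(-1/309))*(209 - 335) = -629/309*(-126) = 26418/103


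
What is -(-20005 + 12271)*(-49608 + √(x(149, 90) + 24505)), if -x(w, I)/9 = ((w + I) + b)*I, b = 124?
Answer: -383668272 + 38670*I*√10781 ≈ -3.8367e+8 + 4.0152e+6*I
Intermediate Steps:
x(w, I) = -9*I*(124 + I + w) (x(w, I) = -9*((w + I) + 124)*I = -9*((I + w) + 124)*I = -9*(124 + I + w)*I = -9*I*(124 + I + w))
-(-20005 + 12271)*(-49608 + √(x(149, 90) + 24505)) = -(-20005 + 12271)*(-49608 + √(-9*90*(124 + 90 + 149) + 24505)) = -(-7734)*(-49608 + √(-9*90*363 + 24505)) = -(-7734)*(-49608 + √(-294030 + 24505)) = -(-7734)*(-49608 + √(-269525)) = -(-7734)*(-49608 + 5*I*√10781) = -(383668272 - 38670*I*√10781) = -383668272 + 38670*I*√10781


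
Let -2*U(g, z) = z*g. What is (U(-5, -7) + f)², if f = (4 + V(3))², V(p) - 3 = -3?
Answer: 9/4 ≈ 2.2500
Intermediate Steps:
V(p) = 0 (V(p) = 3 - 3 = 0)
U(g, z) = -g*z/2 (U(g, z) = -z*g/2 = -g*z/2)
f = 16 (f = (4 + 0)² = 4² = 16)
(U(-5, -7) + f)² = (-½*(-5)*(-7) + 16)² = (-35/2 + 16)² = (-3/2)² = 9/4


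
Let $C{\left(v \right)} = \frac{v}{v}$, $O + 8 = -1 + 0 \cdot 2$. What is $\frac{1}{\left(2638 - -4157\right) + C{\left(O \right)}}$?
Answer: $\frac{1}{6796} \approx 0.00014715$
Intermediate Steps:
$O = -9$ ($O = -8 + \left(-1 + 0 \cdot 2\right) = -8 + \left(-1 + 0\right) = -8 - 1 = -9$)
$C{\left(v \right)} = 1$
$\frac{1}{\left(2638 - -4157\right) + C{\left(O \right)}} = \frac{1}{\left(2638 - -4157\right) + 1} = \frac{1}{\left(2638 + 4157\right) + 1} = \frac{1}{6795 + 1} = \frac{1}{6796}$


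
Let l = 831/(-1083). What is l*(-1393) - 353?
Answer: 258428/361 ≈ 715.87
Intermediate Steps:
l = -277/361 (l = 831*(-1/1083) = -277/361 ≈ -0.76731)
l*(-1393) - 353 = -277/361*(-1393) - 353 = 385861/361 - 353 = 258428/361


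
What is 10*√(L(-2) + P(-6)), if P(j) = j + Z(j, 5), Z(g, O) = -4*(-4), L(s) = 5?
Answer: 10*√15 ≈ 38.730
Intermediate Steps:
Z(g, O) = 16
P(j) = 16 + j (P(j) = j + 16 = 16 + j)
10*√(L(-2) + P(-6)) = 10*√(5 + (16 - 6)) = 10*√(5 + 10) = 10*√15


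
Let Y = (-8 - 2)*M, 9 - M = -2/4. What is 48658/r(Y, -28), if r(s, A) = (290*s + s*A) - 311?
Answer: -48658/25201 ≈ -1.9308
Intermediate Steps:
M = 19/2 (M = 9 - (-2)/4 = 9 - 1*(-½) = 9 + ½ = 19/2 ≈ 9.5000)
Y = -95 (Y = (-8 - 2)*(19/2) = -10*19/2 = -95)
r(s, A) = -311 + 290*s + A*s (r(s, A) = (290*s + A*s) - 311 = -311 + 290*s + A*s)
48658/r(Y, -28) = 48658/(-311 + 290*(-95) - 28*(-95)) = 48658/(-311 - 27550 + 2660) = 48658/(-25201) = 48658*(-1/25201) = -48658/25201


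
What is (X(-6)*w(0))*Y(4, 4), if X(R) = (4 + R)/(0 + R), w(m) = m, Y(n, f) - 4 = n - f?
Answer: 0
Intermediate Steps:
Y(n, f) = 4 + n - f (Y(n, f) = 4 + (n - f) = 4 + n - f)
X(R) = (4 + R)/R
(X(-6)*w(0))*Y(4, 4) = (((4 - 6)/(-6))*0)*(4 + 4 - 1*4) = (-⅙*(-2)*0)*(4 + 4 - 4) = ((⅓)*0)*4 = 0*4 = 0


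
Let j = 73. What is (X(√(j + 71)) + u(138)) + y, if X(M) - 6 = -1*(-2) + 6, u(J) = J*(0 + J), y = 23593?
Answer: 42651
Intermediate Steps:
u(J) = J² (u(J) = J*J = J²)
X(M) = 14 (X(M) = 6 + (-1*(-2) + 6) = 6 + (2 + 6) = 6 + 8 = 14)
(X(√(j + 71)) + u(138)) + y = (14 + 138²) + 23593 = (14 + 19044) + 23593 = 19058 + 23593 = 42651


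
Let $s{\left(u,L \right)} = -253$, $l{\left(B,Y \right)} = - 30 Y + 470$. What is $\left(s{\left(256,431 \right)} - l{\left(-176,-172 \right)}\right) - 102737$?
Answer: $-108620$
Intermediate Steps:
$l{\left(B,Y \right)} = 470 - 30 Y$
$\left(s{\left(256,431 \right)} - l{\left(-176,-172 \right)}\right) - 102737 = \left(-253 - \left(470 - -5160\right)\right) - 102737 = \left(-253 - \left(470 + 5160\right)\right) - 102737 = \left(-253 - 5630\right) - 102737 = -5883 - 102737 = -108620$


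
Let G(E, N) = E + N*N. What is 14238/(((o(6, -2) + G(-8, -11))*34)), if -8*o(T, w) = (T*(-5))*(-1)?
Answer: 28476/7429 ≈ 3.8331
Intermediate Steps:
G(E, N) = E + N²
o(T, w) = -5*T/8 (o(T, w) = -T*(-5)*(-1)/8 = -(-5*T)*(-1)/8 = -5*T/8)
14238/(((o(6, -2) + G(-8, -11))*34)) = 14238/(((-5/8*6 + (-8 + (-11)²))*34)) = 14238/(((-15/4 + (-8 + 121))*34)) = 14238/(((-15/4 + 113)*34)) = 14238/(((437/4)*34)) = 14238/(7429/2) = 14238*(2/7429) = 28476/7429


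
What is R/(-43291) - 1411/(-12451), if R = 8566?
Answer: -45571665/539016241 ≈ -0.084546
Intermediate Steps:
R/(-43291) - 1411/(-12451) = 8566/(-43291) - 1411/(-12451) = 8566*(-1/43291) - 1411*(-1/12451) = -8566/43291 + 1411/12451 = -45571665/539016241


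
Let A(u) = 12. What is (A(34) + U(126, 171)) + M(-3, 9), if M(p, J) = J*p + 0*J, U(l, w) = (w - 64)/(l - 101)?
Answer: -268/25 ≈ -10.720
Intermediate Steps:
U(l, w) = (-64 + w)/(-101 + l)
M(p, J) = J*p (M(p, J) = J*p + 0 = J*p)
(A(34) + U(126, 171)) + M(-3, 9) = (12 + (-64 + 171)/(-101 + 126)) + 9*(-3) = (12 + 107/25) - 27 = 407/25 - 27 = -268/25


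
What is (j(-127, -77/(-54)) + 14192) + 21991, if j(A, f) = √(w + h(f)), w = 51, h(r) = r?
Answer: 36183 + √16986/18 ≈ 36190.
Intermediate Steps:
j(A, f) = √(51 + f)
(j(-127, -77/(-54)) + 14192) + 21991 = (√(51 - 77/(-54)) + 14192) + 21991 = (√(51 - 77*(-1/54)) + 14192) + 21991 = (√(51 + 77/54) + 14192) + 21991 = (√(2831/54) + 14192) + 21991 = (√16986/18 + 14192) + 21991 = (14192 + √16986/18) + 21991 = 36183 + √16986/18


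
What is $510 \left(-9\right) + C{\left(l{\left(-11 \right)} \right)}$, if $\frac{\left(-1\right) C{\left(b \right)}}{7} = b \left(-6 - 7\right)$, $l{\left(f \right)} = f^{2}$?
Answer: $6421$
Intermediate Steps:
$C{\left(b \right)} = 91 b$ ($C{\left(b \right)} = - 7 b \left(-6 - 7\right) = - 7 b \left(-13\right) = - 7 \left(- 13 b\right) = 91 b$)
$510 \left(-9\right) + C{\left(l{\left(-11 \right)} \right)} = 510 \left(-9\right) + 91 \left(-11\right)^{2} = -4590 + 91 \cdot 121 = -4590 + 11011 = 6421$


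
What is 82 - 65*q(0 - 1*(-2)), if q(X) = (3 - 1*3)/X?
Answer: 82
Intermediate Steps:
q(X) = 0 (q(X) = (3 - 3)/X = 0/X = 0)
82 - 65*q(0 - 1*(-2)) = 82 - 65*0 = 82 + 0 = 82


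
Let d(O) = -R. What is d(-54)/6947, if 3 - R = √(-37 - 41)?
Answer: -3/6947 + I*√78/6947 ≈ -0.00043184 + 0.0012713*I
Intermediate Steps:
R = 3 - I*√78 (R = 3 - √(-37 - 41) = 3 - √(-78) = 3 - I*√78 ≈ 3.0 - 8.8318*I)
d(O) = -3 + I*√78 (d(O) = -(3 - I*√78) = -3 + I*√78)
d(-54)/6947 = (-3 + I*√78)/6947 = (-3 + I*√78)*(1/6947) = -3/6947 + I*√78/6947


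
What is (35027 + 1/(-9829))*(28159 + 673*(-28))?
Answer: 3206971758330/9829 ≈ 3.2628e+8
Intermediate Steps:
(35027 + 1/(-9829))*(28159 + 673*(-28)) = (35027 - 1/9829)*(28159 - 18844) = (344280382/9829)*9315 = 3206971758330/9829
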